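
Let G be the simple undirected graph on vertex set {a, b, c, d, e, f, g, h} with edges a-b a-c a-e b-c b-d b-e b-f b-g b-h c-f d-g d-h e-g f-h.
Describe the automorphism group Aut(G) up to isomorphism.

the dihedral group of order 14

Vertex b is the unique vertex of degree 7; the remaining 7 vertices each have degree 3 and induce a cycle, so G is the wheel on 8 vertices with hub b. With the hub fixed, the remaining symmetry is that of the rim cycle C_7, giving the dihedral group D_7.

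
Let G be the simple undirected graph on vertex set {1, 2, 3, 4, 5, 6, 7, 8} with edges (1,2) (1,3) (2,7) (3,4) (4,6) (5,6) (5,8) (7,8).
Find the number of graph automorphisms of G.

G is 2-regular and connected on 8 vertices, i.e. the cycle C_8. The automorphisms of the 8-cycle are exactly the symmetries of a regular 8-gon: the dihedral group D_8, |D_8| = 16.

16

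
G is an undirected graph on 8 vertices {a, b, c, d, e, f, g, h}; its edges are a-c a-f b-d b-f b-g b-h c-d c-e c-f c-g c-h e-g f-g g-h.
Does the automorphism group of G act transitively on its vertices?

No

Vertex c is the only vertex of degree 6, so every automorphism fixes it; G is not vertex-transitive.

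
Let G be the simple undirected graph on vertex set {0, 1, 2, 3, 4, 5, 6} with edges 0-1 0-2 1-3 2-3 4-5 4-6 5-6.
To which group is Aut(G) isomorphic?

D_4 × D_3

G has two connected components, {0, 1, 2, 3} and {4, 5, 6}; each is 2-regular, so G = C_4 ⊔ C_3. The components are non-isomorphic (different sizes), so Aut(G) = Aut(C_4) × Aut(C_3) = D_4 × D_3 of order 8·6 = 48.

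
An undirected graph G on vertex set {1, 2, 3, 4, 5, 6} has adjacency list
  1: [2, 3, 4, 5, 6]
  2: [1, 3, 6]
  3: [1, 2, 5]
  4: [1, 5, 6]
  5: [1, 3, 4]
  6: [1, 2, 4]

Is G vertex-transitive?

No

Vertex 1 is the only vertex of degree 5, so every automorphism fixes it; G is not vertex-transitive.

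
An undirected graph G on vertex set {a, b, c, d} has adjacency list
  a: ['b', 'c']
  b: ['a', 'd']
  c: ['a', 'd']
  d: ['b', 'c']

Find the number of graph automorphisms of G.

8

G is 2-regular and bipartite on 2^2 = 4 vertices with girth 4; it is the hypercube graph Q_2. Aut(Q_2) consists of the signed permutations of the 2 coordinate axes: 2! permutations times 2^2 sign flips, so |Aut| = 2^2·2! = 8.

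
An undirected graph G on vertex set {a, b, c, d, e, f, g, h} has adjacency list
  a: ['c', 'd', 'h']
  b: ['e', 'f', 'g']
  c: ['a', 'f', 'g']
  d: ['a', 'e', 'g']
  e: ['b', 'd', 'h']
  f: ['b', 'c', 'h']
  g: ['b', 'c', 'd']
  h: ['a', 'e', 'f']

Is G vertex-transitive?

Yes

G is 3-regular and bipartite on 2^3 = 8 vertices with girth 4; it is the hypercube graph Q_3. Aut(Q_3) consists of the signed permutations of the 3 coordinate axes: 3! permutations times 2^3 sign flips, so |Aut| = 2^3·3! = 48. Under this action every vertex can be carried to every other, so G is vertex-transitive.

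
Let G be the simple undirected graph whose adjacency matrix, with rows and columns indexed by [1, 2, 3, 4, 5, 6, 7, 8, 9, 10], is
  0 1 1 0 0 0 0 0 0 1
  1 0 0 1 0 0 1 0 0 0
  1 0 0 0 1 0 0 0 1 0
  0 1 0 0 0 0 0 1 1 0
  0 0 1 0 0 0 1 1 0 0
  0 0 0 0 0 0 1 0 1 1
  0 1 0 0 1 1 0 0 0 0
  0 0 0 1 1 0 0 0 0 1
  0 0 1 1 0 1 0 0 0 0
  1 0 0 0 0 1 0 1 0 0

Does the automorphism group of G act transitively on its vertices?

Yes

G is 3-regular on 10 vertices with no triangles and no 4-cycles (girth 5): this is the Petersen graph. Viewing the Petersen graph as the Kneser graph K(5,2) — vertices are 2-subsets of {1,…,5}, edges join disjoint pairs — its automorphisms are exactly the permutations of the 5-element set, so Aut ≅ S_5 of order 120. Under this action every vertex can be carried to every other, so G is vertex-transitive.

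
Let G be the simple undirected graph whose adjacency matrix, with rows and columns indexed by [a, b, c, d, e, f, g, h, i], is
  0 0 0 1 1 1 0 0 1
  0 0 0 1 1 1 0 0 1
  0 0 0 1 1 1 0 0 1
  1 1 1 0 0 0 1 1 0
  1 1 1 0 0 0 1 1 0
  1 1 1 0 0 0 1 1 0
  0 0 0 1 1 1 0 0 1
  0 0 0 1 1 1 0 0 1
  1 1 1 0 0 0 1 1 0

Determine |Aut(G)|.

2880

The vertices split by degree into {d, e, f, i} (degree 5) and {a, b, c, g, h} (degree 4); every edge runs between the two parts, so G is the complete bipartite graph K_{4,5}. The parts have unequal sizes, so no automorphism swaps them; each part is permuted independently, giving S_5 × S_4 of order 5!·4! = 2880.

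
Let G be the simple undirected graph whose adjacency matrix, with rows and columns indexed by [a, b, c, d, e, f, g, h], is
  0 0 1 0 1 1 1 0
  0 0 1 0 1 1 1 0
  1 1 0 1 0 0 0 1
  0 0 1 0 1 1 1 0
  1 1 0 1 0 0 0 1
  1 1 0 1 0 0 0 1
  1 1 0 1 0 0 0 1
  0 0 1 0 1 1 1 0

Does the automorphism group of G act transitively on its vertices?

G is 4-regular and bipartite with parts {a, b, d, h} and {c, e, f, g} (each part is independent and every cross-pair is an edge), so G = K_{4,4}. Each part can be permuted independently (S_4 × S_4) and the two equal-size parts can also be swapped, giving (S_4 × S_4) ⋊ Z_2 of order 2·(4!)² = 1152. Under this action every vertex can be carried to every other, so G is vertex-transitive.

Yes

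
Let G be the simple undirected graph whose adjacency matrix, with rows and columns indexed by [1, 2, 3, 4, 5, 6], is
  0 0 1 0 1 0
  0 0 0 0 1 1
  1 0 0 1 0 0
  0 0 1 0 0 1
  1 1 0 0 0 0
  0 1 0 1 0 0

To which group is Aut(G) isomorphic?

D_6

Every vertex has degree 2 and the graph is connected, so G is the 6-cycle C_6. C_6 has 6 rotations and 6 reflections, so Aut(C_6) ≅ D_6 of order 12.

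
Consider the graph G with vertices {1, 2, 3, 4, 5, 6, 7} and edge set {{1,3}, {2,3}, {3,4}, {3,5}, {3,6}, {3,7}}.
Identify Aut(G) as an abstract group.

S_6

Vertex 3 has degree 6 and every other vertex has degree 1, so G is the star K_{1,6} with centre 3. The 6 leaves are pairwise interchangeable while the centre is fixed, giving Aut(G) = S_6.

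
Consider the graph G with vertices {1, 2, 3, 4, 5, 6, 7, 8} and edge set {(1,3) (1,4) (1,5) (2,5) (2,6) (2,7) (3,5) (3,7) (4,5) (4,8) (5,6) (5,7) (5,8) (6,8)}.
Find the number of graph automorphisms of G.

Vertex 5 is the unique vertex of degree 7; the remaining 7 vertices each have degree 3 and induce a cycle, so G is the wheel on 8 vertices with hub 5. Every automorphism fixes the hub and acts on the rim 7-cycle, so Aut(G) ≅ Aut(C_7) = D_7 of order 14.

14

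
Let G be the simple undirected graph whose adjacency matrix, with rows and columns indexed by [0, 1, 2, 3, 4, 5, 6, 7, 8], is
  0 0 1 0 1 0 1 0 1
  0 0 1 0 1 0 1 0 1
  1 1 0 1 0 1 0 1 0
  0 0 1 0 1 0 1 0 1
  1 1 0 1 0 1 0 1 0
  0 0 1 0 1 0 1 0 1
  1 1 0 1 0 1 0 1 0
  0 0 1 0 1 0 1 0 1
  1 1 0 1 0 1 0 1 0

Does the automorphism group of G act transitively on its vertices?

Automorphisms preserve degree, but G has vertices of degree 4 and vertices of degree 5; no automorphism maps one to the other, so G is not vertex-transitive.

No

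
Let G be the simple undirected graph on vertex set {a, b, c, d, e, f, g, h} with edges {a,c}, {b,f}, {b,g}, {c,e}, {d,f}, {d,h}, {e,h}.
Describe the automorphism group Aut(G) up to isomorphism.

C_2

The degree sequence is [1, 2, 2, 2, 2, 2, 1, 2]; the two degree-1 vertices a and g are the ends of a path, so G = P_8. The only nontrivial automorphism of a path is the end-to-end reflection, so Aut(G) ≅ Z_2.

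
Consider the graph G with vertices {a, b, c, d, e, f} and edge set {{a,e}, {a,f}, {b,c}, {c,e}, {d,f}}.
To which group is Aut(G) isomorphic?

The degree sequence is [2, 1, 2, 1, 2, 2]; the two degree-1 vertices b and d are the ends of a path, so G = P_6. The only nontrivial automorphism of a path is the end-to-end reflection, so Aut(G) ≅ Z_2.

Z_2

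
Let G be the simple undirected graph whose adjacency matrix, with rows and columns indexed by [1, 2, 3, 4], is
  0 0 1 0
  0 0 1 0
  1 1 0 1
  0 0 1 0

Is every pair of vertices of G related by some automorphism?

Vertex 3 is the only vertex of degree 3, so every automorphism fixes it; G is not vertex-transitive.

No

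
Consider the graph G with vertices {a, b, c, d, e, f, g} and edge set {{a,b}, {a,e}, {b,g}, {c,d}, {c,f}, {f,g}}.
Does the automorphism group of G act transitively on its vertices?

No

Automorphisms preserve degree, but G has vertices of degree 1 and vertices of degree 2; no automorphism maps one to the other, so G is not vertex-transitive.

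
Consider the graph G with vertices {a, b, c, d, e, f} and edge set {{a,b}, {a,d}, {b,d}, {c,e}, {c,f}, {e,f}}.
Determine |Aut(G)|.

72

G has two connected components, {c, e, f} and {a, b, d}; each is 2-regular, so G = C_3 ⊔ C_3. Aut of a disjoint union of two copies of C_3 is the wreath product D_3 ≀ Z_2, of order 2·6² = 72.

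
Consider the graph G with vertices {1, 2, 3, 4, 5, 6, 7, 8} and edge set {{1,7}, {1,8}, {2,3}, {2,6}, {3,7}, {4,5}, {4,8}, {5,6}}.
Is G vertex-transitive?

Yes

G is 2-regular and connected on 8 vertices, i.e. the cycle C_8. C_8 has 8 rotations and 8 reflections, so Aut(C_8) ≅ D_8 of order 16. This group acts transitively on the 8 vertices.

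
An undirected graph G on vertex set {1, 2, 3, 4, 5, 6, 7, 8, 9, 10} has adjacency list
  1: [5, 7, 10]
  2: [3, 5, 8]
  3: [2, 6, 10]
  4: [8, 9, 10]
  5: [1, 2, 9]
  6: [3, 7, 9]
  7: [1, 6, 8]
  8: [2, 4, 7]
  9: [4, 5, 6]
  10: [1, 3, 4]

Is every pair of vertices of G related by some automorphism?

G is 3-regular on 10 vertices with no triangles and no 4-cycles (girth 5): this is the Petersen graph. It is a classical fact that the Petersen graph has automorphism group S_5 (order 120), arising from its description as the Kneser graph K(5,2). Under this action every vertex can be carried to every other, so G is vertex-transitive.

Yes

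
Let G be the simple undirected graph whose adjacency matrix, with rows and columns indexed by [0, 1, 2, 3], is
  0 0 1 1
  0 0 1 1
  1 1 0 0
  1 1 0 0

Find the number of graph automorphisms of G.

Every vertex has degree 2 and the graph is connected, so G is the 4-cycle C_4. C_4 has 4 rotations and 4 reflections, so Aut(C_4) ≅ D_4 of order 8.

8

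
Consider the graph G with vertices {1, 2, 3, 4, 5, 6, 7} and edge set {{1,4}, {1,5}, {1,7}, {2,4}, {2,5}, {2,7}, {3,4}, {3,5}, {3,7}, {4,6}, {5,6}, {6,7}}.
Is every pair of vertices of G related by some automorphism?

Automorphisms preserve degree, but G has vertices of degree 3 and vertices of degree 4; no automorphism maps one to the other, so G is not vertex-transitive.

No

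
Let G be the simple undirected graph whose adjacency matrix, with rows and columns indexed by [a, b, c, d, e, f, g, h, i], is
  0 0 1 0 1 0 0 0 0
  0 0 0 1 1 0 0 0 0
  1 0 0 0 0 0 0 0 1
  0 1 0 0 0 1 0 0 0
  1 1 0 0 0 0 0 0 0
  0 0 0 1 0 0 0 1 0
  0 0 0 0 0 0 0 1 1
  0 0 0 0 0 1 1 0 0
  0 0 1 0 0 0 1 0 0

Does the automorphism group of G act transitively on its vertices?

Yes

G is 2-regular and connected on 9 vertices, i.e. the cycle C_9. C_9 has 9 rotations and 9 reflections, so Aut(C_9) ≅ D_9 of order 18. This group acts transitively on the 9 vertices.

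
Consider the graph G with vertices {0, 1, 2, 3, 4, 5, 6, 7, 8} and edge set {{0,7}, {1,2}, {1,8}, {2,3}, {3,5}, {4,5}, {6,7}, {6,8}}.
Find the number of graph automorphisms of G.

2

The degree sequence is [1, 2, 2, 2, 1, 2, 2, 2, 2]; the two degree-1 vertices 0 and 4 are the ends of a path, so G = P_9. The only nontrivial automorphism of a path is the end-to-end reflection, so Aut(G) ≅ Z_2.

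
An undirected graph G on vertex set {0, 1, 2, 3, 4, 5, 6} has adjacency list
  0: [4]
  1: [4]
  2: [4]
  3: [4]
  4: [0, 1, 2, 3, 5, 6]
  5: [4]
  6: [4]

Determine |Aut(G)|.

Vertex 4 has degree 6 and every other vertex has degree 1, so G is the star K_{1,6} with centre 4. Any automorphism fixes the centre and permutes the 6 leaves freely, so Aut(G) ≅ S_6 of order 6! = 720.

720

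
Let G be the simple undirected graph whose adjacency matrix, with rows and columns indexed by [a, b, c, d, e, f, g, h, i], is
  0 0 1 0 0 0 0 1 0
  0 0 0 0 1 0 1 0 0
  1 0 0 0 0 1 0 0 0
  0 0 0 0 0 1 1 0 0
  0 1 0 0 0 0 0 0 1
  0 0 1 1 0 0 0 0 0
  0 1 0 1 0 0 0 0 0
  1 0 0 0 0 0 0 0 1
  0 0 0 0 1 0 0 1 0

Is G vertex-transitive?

Every vertex has degree 2 and the graph is connected, so G is the 9-cycle C_9. C_9 has 9 rotations and 9 reflections, so Aut(C_9) ≅ D_9 of order 18. Under this action every vertex can be carried to every other, so G is vertex-transitive.

Yes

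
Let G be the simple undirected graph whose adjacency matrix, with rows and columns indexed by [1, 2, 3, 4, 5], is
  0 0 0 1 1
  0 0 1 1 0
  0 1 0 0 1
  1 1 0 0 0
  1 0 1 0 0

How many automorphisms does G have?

10

G is 2-regular and connected on 5 vertices, i.e. the cycle C_5. The automorphisms of the 5-cycle are exactly the symmetries of a regular 5-gon: the dihedral group D_5, |D_5| = 10.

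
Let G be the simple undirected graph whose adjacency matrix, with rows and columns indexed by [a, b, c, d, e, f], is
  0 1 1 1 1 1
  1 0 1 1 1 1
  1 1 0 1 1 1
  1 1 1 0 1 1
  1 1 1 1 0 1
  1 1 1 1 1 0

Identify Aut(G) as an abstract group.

S_6

All 6 vertices are pairwise adjacent: G = K_6. Any permutation of the 6 vertices preserves K_6, so Aut(K_6) = S_6 of order 6! = 720.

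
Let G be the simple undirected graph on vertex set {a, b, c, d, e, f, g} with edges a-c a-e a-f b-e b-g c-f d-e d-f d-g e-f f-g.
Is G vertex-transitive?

Vertex e is the only vertex of degree 4, so every automorphism fixes it; G is not vertex-transitive.

No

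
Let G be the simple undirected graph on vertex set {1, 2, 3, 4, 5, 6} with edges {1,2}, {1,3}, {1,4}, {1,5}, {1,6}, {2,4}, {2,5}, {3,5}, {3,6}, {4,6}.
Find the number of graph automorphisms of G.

10

Vertex 1 is the unique vertex of degree 5; the remaining 5 vertices each have degree 3 and induce a cycle, so G is the wheel on 6 vertices with hub 1. With the hub fixed, the remaining symmetry is that of the rim cycle C_5, giving the dihedral group D_5.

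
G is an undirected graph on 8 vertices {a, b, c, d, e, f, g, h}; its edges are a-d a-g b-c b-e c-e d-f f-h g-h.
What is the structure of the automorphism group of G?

G has two connected components, {a, d, f, g, h} and {b, c, e}; each is 2-regular, so G = C_5 ⊔ C_3. No automorphism exchanges components of different sizes, hence Aut(G) is the direct product D_5 × D_3, order 60.

D_5 × D_3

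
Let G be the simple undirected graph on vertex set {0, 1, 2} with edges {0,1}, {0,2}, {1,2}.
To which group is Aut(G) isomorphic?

the symmetric group on 3 letters

Every vertex has degree 2, so G is the complete graph K_3. Any permutation of the 3 vertices preserves K_3, so Aut(K_3) = S_3 of order 3! = 6.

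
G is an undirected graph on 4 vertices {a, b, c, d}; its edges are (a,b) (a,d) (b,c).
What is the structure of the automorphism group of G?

C_2

The degree sequence is [2, 2, 1, 1]; the two degree-1 vertices c and d are the ends of a path, so G = P_4. A path has exactly one nontrivial symmetry — reversal — giving Aut(G) of order 2.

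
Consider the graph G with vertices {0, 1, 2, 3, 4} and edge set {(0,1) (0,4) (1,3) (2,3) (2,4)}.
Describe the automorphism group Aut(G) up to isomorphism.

G is 2-regular and connected on 5 vertices, i.e. the cycle C_5. C_5 has 5 rotations and 5 reflections, so Aut(C_5) ≅ D_5 of order 10.

D_5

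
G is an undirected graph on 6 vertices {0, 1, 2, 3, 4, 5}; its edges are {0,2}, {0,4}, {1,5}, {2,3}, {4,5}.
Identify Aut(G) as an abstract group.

The degree sequence is [2, 1, 2, 1, 2, 2]; the two degree-1 vertices 1 and 3 are the ends of a path, so G = P_6. A path has exactly one nontrivial symmetry — reversal — giving Aut(G) of order 2.

Z_2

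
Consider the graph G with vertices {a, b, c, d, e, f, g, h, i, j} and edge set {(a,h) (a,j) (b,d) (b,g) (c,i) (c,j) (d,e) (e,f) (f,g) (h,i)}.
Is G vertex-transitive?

G has two connected components, {b, d, e, f, g} and {a, c, h, i, j}; each is 2-regular, so G = C_5 ⊔ C_5. With two isomorphic components, Aut(G) = Aut(C_5) ≀ S_2 = (D_5 × D_5) ⋊ Z_2: permute each cycle by D_5, then optionally swap the two cycles. Order 2·(2·5)² = 200. Under this action every vertex can be carried to every other, so G is vertex-transitive.

Yes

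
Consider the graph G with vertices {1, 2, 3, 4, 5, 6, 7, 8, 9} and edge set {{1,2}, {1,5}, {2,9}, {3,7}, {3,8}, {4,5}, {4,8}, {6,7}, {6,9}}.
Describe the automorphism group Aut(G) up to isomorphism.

G is 2-regular and connected on 9 vertices, i.e. the cycle C_9. The automorphisms of the 9-cycle are exactly the symmetries of a regular 9-gon: the dihedral group D_9, |D_9| = 18.

D_9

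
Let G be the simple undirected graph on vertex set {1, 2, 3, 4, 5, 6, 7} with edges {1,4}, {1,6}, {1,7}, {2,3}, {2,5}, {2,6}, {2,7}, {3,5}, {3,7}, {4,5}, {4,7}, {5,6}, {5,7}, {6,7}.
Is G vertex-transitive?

No

Vertex 5 is the only vertex of degree 5, so every automorphism fixes it; G is not vertex-transitive.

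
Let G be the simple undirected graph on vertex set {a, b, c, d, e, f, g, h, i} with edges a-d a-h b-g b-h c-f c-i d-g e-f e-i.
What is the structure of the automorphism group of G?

G has two connected components, {a, b, d, g, h} and {c, e, f, i}; each is 2-regular, so G = C_5 ⊔ C_4. No automorphism exchanges components of different sizes, hence Aut(G) is the direct product D_5 × D_4, order 80.

D_5 × D_4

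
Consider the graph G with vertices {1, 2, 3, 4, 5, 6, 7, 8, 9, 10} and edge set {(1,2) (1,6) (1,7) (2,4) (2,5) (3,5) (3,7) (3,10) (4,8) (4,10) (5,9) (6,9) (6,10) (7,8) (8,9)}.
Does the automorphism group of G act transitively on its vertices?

Yes

G is 3-regular on 10 vertices with no triangles and no 4-cycles (girth 5): this is the Petersen graph. It is a classical fact that the Petersen graph has automorphism group S_5 (order 120), arising from its description as the Kneser graph K(5,2). This group acts transitively on the 10 vertices.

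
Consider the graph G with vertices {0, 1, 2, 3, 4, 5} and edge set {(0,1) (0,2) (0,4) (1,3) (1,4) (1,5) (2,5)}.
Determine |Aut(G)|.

1

Degrees alone do not determine every vertex (e.g. 2 and 4 both have degree 2), but their neighbour-degree multisets differ: N(2) has degrees [2, 3] while N(4) has degrees [3, 4]. Repeating this refinement separates all vertices, so the only automorphism is the identity.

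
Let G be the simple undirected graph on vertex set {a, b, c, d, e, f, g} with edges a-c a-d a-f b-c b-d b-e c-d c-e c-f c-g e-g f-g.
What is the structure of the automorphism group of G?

Vertex c is the unique vertex of degree 6; the remaining 6 vertices each have degree 3 and induce a cycle, so G is the wheel on 7 vertices with hub c. Every automorphism fixes the hub and acts on the rim 6-cycle, so Aut(G) ≅ Aut(C_6) = D_6 of order 12.

D_6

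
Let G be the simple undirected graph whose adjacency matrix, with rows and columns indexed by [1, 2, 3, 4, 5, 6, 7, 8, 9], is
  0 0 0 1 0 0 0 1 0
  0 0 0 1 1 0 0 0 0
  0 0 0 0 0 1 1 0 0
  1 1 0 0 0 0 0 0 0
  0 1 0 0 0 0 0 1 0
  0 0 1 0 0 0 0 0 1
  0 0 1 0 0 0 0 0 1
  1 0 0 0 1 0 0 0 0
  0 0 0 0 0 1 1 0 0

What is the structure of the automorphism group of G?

G has two connected components, {1, 2, 4, 5, 8} and {3, 6, 7, 9}; each is 2-regular, so G = C_5 ⊔ C_4. No automorphism exchanges components of different sizes, hence Aut(G) is the direct product D_4 × D_5, order 80.

D_4 × D_5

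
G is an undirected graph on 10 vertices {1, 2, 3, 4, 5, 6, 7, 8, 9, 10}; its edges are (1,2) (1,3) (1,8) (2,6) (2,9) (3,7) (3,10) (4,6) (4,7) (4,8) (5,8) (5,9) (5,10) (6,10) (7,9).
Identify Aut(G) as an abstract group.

G is 3-regular on 10 vertices with no triangles and no 4-cycles (girth 5): this is the Petersen graph. It is a classical fact that the Petersen graph has automorphism group S_5 (order 120), arising from its description as the Kneser graph K(5,2).

the symmetric group S_5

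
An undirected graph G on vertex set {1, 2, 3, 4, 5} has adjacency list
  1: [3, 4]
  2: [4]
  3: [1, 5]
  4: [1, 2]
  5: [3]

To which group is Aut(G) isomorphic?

The degree sequence is [2, 1, 2, 2, 1]; the two degree-1 vertices 2 and 5 are the ends of a path, so G = P_5. A path has exactly one nontrivial symmetry — reversal — giving Aut(G) of order 2.

the cyclic group of order 2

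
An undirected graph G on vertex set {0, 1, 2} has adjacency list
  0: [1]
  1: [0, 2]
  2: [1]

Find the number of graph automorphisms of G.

The degree sequence is [1, 2, 1]; the two degree-1 vertices 0 and 2 are the ends of a path, so G = P_3. The only nontrivial automorphism of a path is the end-to-end reflection, so Aut(G) ≅ Z_2.

2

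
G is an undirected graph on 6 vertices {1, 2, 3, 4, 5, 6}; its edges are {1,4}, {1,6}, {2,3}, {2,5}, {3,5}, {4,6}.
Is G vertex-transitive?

G has two connected components, {2, 3, 5} and {1, 4, 6}; each is 2-regular, so G = C_3 ⊔ C_3. Aut of a disjoint union of two copies of C_3 is the wreath product D_3 ≀ Z_2, of order 2·6² = 72. This group acts transitively on the 6 vertices.

Yes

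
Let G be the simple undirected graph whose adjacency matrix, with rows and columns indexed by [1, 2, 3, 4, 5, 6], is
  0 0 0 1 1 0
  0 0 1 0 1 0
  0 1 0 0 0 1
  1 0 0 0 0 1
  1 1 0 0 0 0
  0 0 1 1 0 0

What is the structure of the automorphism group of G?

Every vertex has degree 2 and the graph is connected, so G is the 6-cycle C_6. The automorphisms of the 6-cycle are exactly the symmetries of a regular 6-gon: the dihedral group D_6, |D_6| = 12.

D_6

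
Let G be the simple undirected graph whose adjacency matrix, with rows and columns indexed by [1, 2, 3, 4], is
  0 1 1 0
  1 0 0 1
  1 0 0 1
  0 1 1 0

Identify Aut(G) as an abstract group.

Every vertex has degree 2 and the graph is connected, so G is the 4-cycle C_4. The automorphisms of the 4-cycle are exactly the symmetries of a regular 4-gon: the dihedral group D_4, |D_4| = 8.

D_4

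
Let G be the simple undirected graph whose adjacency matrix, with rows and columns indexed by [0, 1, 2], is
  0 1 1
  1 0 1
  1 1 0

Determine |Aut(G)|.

Every vertex has degree 2, so G is the complete graph K_3. Any permutation of the 3 vertices preserves K_3, so Aut(K_3) = S_3 of order 3! = 6.

6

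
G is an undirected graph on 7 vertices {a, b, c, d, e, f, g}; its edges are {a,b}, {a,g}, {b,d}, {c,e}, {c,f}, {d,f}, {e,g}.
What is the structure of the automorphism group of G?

D_7

Every vertex has degree 2 and the graph is connected, so G is the 7-cycle C_7. The automorphisms of the 7-cycle are exactly the symmetries of a regular 7-gon: the dihedral group D_7, |D_7| = 14.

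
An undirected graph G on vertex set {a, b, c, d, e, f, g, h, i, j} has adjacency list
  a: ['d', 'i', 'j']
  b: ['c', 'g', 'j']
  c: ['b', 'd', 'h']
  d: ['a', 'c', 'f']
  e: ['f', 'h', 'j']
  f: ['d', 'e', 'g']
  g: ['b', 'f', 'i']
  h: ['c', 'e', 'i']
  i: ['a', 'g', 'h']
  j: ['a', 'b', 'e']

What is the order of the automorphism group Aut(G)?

120

G is 3-regular on 10 vertices with no triangles and no 4-cycles (girth 5): this is the Petersen graph. It is a classical fact that the Petersen graph has automorphism group S_5 (order 120), arising from its description as the Kneser graph K(5,2).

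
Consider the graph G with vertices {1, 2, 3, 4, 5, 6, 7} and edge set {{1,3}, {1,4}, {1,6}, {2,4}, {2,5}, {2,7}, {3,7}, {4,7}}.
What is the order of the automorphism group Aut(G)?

The degree sequence is [3, 3, 2, 3, 1, 1, 3]. Checking the degree-preserving permutations of the vertex set shows that none except the identity preserves every edge, so Aut(G) is trivial.

1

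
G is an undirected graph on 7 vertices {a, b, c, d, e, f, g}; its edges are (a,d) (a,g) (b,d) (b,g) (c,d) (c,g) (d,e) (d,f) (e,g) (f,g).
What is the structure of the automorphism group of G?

The vertices split by degree into {d, g} (degree 5) and {a, b, c, e, f} (degree 2); every edge runs between the two parts, so G is the complete bipartite graph K_{2,5}. The parts have unequal sizes, so no automorphism swaps them; each part is permuted independently, giving S_2 × S_5 of order 2!·5! = 240.

S_2 × S_5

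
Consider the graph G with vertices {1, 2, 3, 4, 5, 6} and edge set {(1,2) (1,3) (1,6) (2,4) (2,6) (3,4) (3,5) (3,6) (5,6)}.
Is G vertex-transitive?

No

Automorphisms preserve degree, but G has vertices of degree 2 and vertices of degree 4; no automorphism maps one to the other, so G is not vertex-transitive.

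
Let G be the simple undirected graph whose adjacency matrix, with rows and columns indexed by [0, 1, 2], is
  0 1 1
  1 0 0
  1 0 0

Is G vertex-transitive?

Vertex 0 is the only vertex of degree 2, so every automorphism fixes it; G is not vertex-transitive.

No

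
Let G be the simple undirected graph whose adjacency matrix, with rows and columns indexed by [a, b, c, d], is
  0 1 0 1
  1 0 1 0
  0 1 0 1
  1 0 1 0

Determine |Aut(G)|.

G is 2-regular and bipartite on 2^2 = 4 vertices with girth 4; it is the hypercube graph Q_2. Aut(Q_2) consists of the signed permutations of the 2 coordinate axes: 2! permutations times 2^2 sign flips, so |Aut| = 2^2·2! = 8.

8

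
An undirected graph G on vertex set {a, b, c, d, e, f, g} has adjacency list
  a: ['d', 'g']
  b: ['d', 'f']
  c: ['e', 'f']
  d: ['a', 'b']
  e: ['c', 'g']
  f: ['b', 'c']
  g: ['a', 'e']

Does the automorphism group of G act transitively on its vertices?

Every vertex has degree 2 and the graph is connected, so G is the 7-cycle C_7. C_7 has 7 rotations and 7 reflections, so Aut(C_7) ≅ D_7 of order 14. Under this action every vertex can be carried to every other, so G is vertex-transitive.

Yes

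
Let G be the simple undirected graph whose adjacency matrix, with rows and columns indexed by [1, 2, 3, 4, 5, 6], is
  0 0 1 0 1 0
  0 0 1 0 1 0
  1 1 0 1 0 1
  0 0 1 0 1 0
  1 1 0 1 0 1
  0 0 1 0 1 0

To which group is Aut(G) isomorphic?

S_4 × S_2

The vertices split by degree into {3, 5} (degree 4) and {1, 2, 4, 6} (degree 2); every edge runs between the two parts, so G is the complete bipartite graph K_{2,4}. Automorphisms preserve the bipartition setwise (since the parts differ in size) and act as S_4 × S_2 within it; |Aut| = 48.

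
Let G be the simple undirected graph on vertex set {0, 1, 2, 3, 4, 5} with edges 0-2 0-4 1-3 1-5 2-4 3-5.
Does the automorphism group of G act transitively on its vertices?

G has two connected components, {1, 3, 5} and {0, 2, 4}; each is 2-regular, so G = C_3 ⊔ C_3. With two isomorphic components, Aut(G) = Aut(C_3) ≀ S_2 = (D_3 × D_3) ⋊ Z_2: permute each cycle by D_3, then optionally swap the two cycles. Order 2·(2·3)² = 72. Under this action every vertex can be carried to every other, so G is vertex-transitive.

Yes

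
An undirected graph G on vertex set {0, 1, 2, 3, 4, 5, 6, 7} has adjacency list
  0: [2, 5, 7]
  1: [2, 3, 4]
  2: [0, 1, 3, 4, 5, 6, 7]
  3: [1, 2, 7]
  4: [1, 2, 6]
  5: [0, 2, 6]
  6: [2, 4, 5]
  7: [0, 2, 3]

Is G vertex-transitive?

Vertex 2 is the only vertex of degree 7, so every automorphism fixes it; G is not vertex-transitive.

No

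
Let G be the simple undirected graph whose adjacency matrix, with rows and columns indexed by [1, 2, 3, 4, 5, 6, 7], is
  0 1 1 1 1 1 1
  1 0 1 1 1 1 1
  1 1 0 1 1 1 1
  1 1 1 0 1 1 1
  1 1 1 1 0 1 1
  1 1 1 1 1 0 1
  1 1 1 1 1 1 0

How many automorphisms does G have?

Every vertex has degree 6, so G is the complete graph K_7. Any permutation of the 7 vertices preserves K_7, so Aut(K_7) = S_7 of order 7! = 5040.

5040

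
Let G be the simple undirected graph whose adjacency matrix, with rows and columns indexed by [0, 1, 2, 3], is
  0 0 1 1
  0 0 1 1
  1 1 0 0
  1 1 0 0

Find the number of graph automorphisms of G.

8

G is 2-regular and bipartite on 2^2 = 4 vertices with girth 4; it is the hypercube graph Q_2. Aut(Q_2) consists of the signed permutations of the 2 coordinate axes: 2! permutations times 2^2 sign flips, so |Aut| = 2^2·2! = 8.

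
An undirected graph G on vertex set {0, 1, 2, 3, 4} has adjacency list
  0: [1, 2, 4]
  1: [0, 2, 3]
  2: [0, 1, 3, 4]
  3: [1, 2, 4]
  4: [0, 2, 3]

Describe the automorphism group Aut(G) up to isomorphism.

Vertex 2 is the unique vertex of degree 4; the remaining 4 vertices each have degree 3 and induce a cycle, so G is the wheel on 5 vertices with hub 2. Every automorphism fixes the hub and acts on the rim 4-cycle, so Aut(G) ≅ Aut(C_4) = D_4 of order 8.

D_4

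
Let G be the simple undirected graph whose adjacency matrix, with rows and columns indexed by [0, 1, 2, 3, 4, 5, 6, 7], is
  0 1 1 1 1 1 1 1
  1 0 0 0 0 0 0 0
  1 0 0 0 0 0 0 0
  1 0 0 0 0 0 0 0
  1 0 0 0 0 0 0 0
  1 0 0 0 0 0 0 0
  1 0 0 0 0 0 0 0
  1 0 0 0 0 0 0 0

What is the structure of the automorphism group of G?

the symmetric group on 7 letters

Vertex 0 has degree 7 and every other vertex has degree 1, so G is the star K_{1,7} with centre 0. Any automorphism fixes the centre and permutes the 7 leaves freely, so Aut(G) ≅ S_7 of order 7! = 5040.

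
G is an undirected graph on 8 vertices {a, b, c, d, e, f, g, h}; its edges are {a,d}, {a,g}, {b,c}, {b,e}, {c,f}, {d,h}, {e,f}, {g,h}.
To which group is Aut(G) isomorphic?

D_4 ≀ Z_2

G has two connected components, {a, d, g, h} and {b, c, e, f}; each is 2-regular, so G = C_4 ⊔ C_4. With two isomorphic components, Aut(G) = Aut(C_4) ≀ S_2 = (D_4 × D_4) ⋊ Z_2: permute each cycle by D_4, then optionally swap the two cycles. Order 2·(2·4)² = 128.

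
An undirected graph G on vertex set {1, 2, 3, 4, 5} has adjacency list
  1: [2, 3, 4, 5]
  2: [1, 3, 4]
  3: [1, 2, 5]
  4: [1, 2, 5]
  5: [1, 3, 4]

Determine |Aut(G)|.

8

Vertex 1 is the unique vertex of degree 4; the remaining 4 vertices each have degree 3 and induce a cycle, so G is the wheel on 5 vertices with hub 1. With the hub fixed, the remaining symmetry is that of the rim cycle C_4, giving the dihedral group D_4.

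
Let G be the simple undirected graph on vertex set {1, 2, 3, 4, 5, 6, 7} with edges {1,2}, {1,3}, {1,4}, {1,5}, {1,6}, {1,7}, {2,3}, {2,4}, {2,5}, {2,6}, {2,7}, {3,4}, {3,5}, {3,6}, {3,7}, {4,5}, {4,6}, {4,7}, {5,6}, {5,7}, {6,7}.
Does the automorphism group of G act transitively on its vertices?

Every vertex has degree 6, so G is the complete graph K_7. Every bijection on the vertex set is an automorphism of K_7; hence Aut(K_7) ≅ S_7, order 5040. This group acts transitively on the 7 vertices.

Yes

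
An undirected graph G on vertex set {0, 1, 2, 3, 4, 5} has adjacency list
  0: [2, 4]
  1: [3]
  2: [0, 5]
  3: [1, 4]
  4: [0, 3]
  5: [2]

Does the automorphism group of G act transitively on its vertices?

No

Automorphisms preserve degree, but G has vertices of degree 1 and vertices of degree 2; no automorphism maps one to the other, so G is not vertex-transitive.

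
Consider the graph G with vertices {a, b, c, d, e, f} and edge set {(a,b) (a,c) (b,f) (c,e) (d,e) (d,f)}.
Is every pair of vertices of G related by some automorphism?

Every vertex has degree 2 and the graph is connected, so G is the 6-cycle C_6. The automorphisms of the 6-cycle are exactly the symmetries of a regular 6-gon: the dihedral group D_6, |D_6| = 12. This group acts transitively on the 6 vertices.

Yes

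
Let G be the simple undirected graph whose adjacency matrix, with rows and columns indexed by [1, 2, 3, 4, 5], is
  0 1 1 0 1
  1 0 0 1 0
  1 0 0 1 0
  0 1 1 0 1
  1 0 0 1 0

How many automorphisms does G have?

12

The vertices split by degree into {1, 4} (degree 3) and {2, 3, 5} (degree 2); every edge runs between the two parts, so G is the complete bipartite graph K_{2,3}. Automorphisms preserve the bipartition setwise (since the parts differ in size) and act as S_3 × S_2 within it; |Aut| = 12.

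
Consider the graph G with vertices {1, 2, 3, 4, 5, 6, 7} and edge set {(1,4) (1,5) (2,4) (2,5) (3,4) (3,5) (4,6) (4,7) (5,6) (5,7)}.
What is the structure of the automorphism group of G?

S_5 × S_2

The vertices split by degree into {4, 5} (degree 5) and {1, 2, 3, 6, 7} (degree 2); every edge runs between the two parts, so G is the complete bipartite graph K_{2,5}. The parts have unequal sizes, so no automorphism swaps them; each part is permuted independently, giving S_5 × S_2 of order 5!·2! = 240.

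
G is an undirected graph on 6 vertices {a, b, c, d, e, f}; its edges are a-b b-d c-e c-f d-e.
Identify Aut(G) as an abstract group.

the cyclic group of order 2

The degree sequence is [1, 2, 2, 2, 2, 1]; the two degree-1 vertices a and f are the ends of a path, so G = P_6. The only nontrivial automorphism of a path is the end-to-end reflection, so Aut(G) ≅ Z_2.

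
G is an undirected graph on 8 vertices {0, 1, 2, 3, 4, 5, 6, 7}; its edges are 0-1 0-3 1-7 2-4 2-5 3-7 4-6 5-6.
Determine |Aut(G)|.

128

G has two connected components, {2, 4, 5, 6} and {0, 1, 3, 7}; each is 2-regular, so G = C_4 ⊔ C_4. With two isomorphic components, Aut(G) = Aut(C_4) ≀ S_2 = (D_4 × D_4) ⋊ Z_2: permute each cycle by D_4, then optionally swap the two cycles. Order 2·(2·4)² = 128.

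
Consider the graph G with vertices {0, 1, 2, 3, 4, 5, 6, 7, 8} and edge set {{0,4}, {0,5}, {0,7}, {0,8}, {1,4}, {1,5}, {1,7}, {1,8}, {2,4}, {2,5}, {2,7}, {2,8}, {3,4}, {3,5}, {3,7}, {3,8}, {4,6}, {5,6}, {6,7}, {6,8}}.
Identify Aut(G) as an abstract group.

The vertices split by degree into {4, 5, 7, 8} (degree 5) and {0, 1, 2, 3, 6} (degree 4); every edge runs between the two parts, so G is the complete bipartite graph K_{4,5}. Automorphisms preserve the bipartition setwise (since the parts differ in size) and act as S_4 × S_5 within it; |Aut| = 2880.

S_4 × S_5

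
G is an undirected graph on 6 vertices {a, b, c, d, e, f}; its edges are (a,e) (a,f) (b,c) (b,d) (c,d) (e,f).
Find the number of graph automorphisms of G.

72

G has two connected components, {a, e, f} and {b, c, d}; each is 2-regular, so G = C_3 ⊔ C_3. With two isomorphic components, Aut(G) = Aut(C_3) ≀ S_2 = (D_3 × D_3) ⋊ Z_2: permute each cycle by D_3, then optionally swap the two cycles. Order 2·(2·3)² = 72.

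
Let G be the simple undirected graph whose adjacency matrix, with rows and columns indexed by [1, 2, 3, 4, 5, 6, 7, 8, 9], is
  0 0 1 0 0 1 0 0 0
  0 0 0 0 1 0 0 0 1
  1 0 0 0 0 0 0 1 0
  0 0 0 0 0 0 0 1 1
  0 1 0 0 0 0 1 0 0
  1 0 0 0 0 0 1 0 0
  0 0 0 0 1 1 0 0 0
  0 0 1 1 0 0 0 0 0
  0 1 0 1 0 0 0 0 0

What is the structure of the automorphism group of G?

the dihedral group of order 18

Every vertex has degree 2 and the graph is connected, so G is the 9-cycle C_9. The automorphisms of the 9-cycle are exactly the symmetries of a regular 9-gon: the dihedral group D_9, |D_9| = 18.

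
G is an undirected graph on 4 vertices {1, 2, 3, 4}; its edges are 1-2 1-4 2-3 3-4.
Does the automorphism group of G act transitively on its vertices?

G is 2-regular and bipartite on 2^2 = 4 vertices with girth 4; it is the hypercube graph Q_2. Aut(Q_2) consists of the signed permutations of the 2 coordinate axes: 2! permutations times 2^2 sign flips, so |Aut| = 2^2·2! = 8. Under this action every vertex can be carried to every other, so G is vertex-transitive.

Yes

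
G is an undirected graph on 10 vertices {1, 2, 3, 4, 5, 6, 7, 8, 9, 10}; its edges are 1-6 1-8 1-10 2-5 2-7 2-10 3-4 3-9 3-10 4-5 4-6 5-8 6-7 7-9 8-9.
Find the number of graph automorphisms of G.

G is 3-regular on 10 vertices with no triangles and no 4-cycles (girth 5): this is the Petersen graph. It is a classical fact that the Petersen graph has automorphism group S_5 (order 120), arising from its description as the Kneser graph K(5,2).

120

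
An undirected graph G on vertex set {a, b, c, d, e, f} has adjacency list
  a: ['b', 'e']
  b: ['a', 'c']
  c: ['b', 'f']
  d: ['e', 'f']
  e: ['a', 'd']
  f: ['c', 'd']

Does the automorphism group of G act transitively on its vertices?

G is 2-regular and connected on 6 vertices, i.e. the cycle C_6. The automorphisms of the 6-cycle are exactly the symmetries of a regular 6-gon: the dihedral group D_6, |D_6| = 12. Under this action every vertex can be carried to every other, so G is vertex-transitive.

Yes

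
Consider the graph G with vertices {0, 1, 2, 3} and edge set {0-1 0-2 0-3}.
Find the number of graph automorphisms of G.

Vertex 0 has degree 3 and every other vertex has degree 1, so G is the star K_{1,3} with centre 0. The 3 leaves are pairwise interchangeable while the centre is fixed, giving Aut(G) = S_3.

6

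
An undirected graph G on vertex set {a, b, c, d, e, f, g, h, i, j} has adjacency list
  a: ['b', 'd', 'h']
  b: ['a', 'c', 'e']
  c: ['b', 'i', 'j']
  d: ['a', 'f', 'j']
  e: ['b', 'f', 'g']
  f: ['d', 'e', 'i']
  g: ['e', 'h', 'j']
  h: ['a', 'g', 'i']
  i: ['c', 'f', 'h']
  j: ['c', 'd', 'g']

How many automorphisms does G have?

120

G is 3-regular on 10 vertices with no triangles and no 4-cycles (girth 5): this is the Petersen graph. Viewing the Petersen graph as the Kneser graph K(5,2) — vertices are 2-subsets of {1,…,5}, edges join disjoint pairs — its automorphisms are exactly the permutations of the 5-element set, so Aut ≅ S_5 of order 120.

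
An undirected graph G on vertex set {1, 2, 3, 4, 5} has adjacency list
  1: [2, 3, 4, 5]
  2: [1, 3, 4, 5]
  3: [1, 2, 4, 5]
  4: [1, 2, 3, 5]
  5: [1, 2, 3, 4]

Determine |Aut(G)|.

120

Every vertex has degree 4, so G is the complete graph K_5. Every bijection on the vertex set is an automorphism of K_5; hence Aut(K_5) ≅ S_5, order 120.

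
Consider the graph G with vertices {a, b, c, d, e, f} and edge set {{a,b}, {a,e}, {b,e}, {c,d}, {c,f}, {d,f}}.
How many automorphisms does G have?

G has two connected components, {c, d, f} and {a, b, e}; each is 2-regular, so G = C_3 ⊔ C_3. With two isomorphic components, Aut(G) = Aut(C_3) ≀ S_2 = (D_3 × D_3) ⋊ Z_2: permute each cycle by D_3, then optionally swap the two cycles. Order 2·(2·3)² = 72.

72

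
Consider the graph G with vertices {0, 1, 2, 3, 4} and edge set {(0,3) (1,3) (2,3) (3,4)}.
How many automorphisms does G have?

24

Vertex 3 has degree 4 and every other vertex has degree 1, so G is the star K_{1,4} with centre 3. The 4 leaves are pairwise interchangeable while the centre is fixed, giving Aut(G) = S_4.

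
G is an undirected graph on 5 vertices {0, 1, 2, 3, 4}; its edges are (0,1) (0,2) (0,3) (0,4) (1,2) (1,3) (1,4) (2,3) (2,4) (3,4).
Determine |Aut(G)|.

120

All 5 vertices are pairwise adjacent: G = K_5. Every bijection on the vertex set is an automorphism of K_5; hence Aut(K_5) ≅ S_5, order 120.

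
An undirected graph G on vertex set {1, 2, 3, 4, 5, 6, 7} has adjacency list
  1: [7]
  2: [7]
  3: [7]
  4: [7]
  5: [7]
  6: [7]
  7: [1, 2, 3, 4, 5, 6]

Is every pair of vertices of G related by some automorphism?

No

Vertex 7 is the only vertex of degree 6, so every automorphism fixes it; G is not vertex-transitive.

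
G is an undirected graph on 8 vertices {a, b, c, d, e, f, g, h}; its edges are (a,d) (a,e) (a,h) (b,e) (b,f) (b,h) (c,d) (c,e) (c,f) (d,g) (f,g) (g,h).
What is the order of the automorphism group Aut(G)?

48

G is 3-regular and bipartite on 2^3 = 8 vertices with girth 4; it is the hypercube graph Q_3. The symmetry group of the 3-cube is the hyperoctahedral group B_3 = Z_2 ≀ S_3, of order 2^3·3! = 48.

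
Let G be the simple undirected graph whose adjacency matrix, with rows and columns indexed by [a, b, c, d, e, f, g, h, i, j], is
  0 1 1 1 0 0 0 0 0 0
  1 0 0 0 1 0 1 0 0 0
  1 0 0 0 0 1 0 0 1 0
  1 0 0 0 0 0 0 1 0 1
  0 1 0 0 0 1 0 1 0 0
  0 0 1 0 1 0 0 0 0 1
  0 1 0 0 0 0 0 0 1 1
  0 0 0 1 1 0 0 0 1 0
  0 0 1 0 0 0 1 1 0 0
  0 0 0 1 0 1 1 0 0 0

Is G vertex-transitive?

Yes

G is 3-regular on 10 vertices with no triangles and no 4-cycles (girth 5): this is the Petersen graph. Viewing the Petersen graph as the Kneser graph K(5,2) — vertices are 2-subsets of {1,…,5}, edges join disjoint pairs — its automorphisms are exactly the permutations of the 5-element set, so Aut ≅ S_5 of order 120. This group acts transitively on the 10 vertices.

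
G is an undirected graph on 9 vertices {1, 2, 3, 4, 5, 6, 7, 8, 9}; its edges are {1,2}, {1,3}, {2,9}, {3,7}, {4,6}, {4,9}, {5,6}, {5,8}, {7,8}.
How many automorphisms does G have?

Every vertex has degree 2 and the graph is connected, so G is the 9-cycle C_9. The automorphisms of the 9-cycle are exactly the symmetries of a regular 9-gon: the dihedral group D_9, |D_9| = 18.

18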